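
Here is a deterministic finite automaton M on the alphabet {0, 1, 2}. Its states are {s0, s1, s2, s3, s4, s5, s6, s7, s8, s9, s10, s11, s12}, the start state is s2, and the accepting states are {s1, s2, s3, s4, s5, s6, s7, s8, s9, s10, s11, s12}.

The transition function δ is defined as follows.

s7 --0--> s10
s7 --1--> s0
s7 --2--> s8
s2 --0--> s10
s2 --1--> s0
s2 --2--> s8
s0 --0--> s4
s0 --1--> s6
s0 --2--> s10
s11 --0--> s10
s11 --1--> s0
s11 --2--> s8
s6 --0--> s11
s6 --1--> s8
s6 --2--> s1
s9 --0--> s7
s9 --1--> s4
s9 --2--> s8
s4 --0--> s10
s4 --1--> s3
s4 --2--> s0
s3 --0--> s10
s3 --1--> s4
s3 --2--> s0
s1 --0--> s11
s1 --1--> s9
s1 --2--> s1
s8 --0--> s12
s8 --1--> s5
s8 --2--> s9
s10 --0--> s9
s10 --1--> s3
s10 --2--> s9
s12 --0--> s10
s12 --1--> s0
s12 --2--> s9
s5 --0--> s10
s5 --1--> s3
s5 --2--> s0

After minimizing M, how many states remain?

6

All states are reachable from the start state.
Start with accepting vs non-accepting: {s1,s2,s3,s4,s5,s6,s7,s8,s9,s10,s11,s12} | {s0}.
Refine {s1,s2,s3,s4,s5,s6,s7,s8,s9,s10,s11,s12} on symbol 1: members go to different blocks, giving {s1,s3,s4,s5,s6,s8,s9,s10} and {s2,s7,s11,s12}.
On input 0, block {s1,s3,s4,s5,s6,s8,s9,s10} splits into {s1,s6,s8,s9} and {s3,s4,s5,s10}.
On input 1, block {s1,s6,s8,s9} splits into {s1,s6} and {s8,s9}.
Refine {s3,s4,s5,s10} on symbol 0: members go to different blocks, giving {s3,s4,s5} and {s10}.
The partition is now stable with 6 blocks: {s1,s6} | {s0} | {s2,s7,s11,s12} | {s3,s4,s5} | {s8,s9} | {s10}.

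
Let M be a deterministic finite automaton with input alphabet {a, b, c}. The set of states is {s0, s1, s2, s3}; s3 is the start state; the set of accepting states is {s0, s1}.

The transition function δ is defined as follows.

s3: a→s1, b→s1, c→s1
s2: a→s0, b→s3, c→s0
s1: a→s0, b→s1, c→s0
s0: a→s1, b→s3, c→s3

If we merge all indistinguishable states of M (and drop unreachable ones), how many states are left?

3

First remove the unreachable states {s2}; 3 states remain.
Start with accepting vs non-accepting: {s0,s1} | {s3}.
Split {s0,s1} by δ(·,b) → {s0} and {s1}.
Stable partition: {s0} | {s3} | {s1} — 3 equivalence classes.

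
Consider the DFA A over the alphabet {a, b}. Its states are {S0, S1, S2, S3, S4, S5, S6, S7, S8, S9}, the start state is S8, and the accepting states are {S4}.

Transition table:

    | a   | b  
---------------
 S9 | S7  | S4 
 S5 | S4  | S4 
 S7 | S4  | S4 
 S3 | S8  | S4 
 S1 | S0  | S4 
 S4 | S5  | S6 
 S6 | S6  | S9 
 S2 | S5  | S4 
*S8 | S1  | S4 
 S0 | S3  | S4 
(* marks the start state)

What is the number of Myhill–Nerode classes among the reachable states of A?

5

First remove the unreachable states {S2}; 9 states remain.
Initial partition by acceptance: {S4} | {S0,S1,S3,S5,S6,S7,S8,S9}.
On input a, block {S0,S1,S3,S5,S6,S7,S8,S9} splits into {S0,S1,S3,S6,S8,S9} and {S5,S7}.
On input a, block {S0,S1,S3,S6,S8,S9} splits into {S0,S1,S3,S6,S8} and {S9}.
Split {S0,S1,S3,S6,S8} by δ(·,b) → {S0,S1,S3,S8} and {S6}.
The partition is now stable with 5 blocks: {S4} | {S0,S1,S3,S8} | {S5,S7} | {S9} | {S6}.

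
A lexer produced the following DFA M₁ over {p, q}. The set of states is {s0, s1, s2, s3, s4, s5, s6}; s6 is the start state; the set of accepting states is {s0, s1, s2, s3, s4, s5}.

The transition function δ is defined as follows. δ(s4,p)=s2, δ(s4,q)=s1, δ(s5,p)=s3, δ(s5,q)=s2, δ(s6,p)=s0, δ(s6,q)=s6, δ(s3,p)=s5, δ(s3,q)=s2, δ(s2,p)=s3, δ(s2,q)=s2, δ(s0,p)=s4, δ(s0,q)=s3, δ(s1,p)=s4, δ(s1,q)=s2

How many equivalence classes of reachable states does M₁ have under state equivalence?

2

Every state is reachable, so we keep all 7.
Start with accepting vs non-accepting: {s0,s1,s2,s3,s4,s5} | {s6}.
No further refinement is possible. Final partition (2 blocks): {s0,s1,s2,s3,s4,s5} | {s6}.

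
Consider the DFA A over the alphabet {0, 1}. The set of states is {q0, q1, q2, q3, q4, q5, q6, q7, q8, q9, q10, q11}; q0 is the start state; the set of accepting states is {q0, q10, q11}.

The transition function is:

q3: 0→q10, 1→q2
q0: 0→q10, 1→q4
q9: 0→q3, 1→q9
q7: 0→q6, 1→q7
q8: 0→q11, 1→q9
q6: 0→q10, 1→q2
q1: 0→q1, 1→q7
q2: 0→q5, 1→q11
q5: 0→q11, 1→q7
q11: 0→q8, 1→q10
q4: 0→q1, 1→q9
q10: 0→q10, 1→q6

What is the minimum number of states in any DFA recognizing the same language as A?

P0 = {q0,q10,q11} | {q1,q2,q3,q4,q5,q6,q7,q8,q9}.
On input 0, block {q0,q10,q11} splits into {q0,q10} and {q11}.
On input 0, block {q1,q2,q3,q4,q5,q6,q7,q8,q9} splits into {q1,q2,q4,q7,q9} and {q3,q6} and {q5,q8}.
Split {q0,q10} by δ(·,1) → {q0} and {q10}.
On input 0, block {q1,q2,q4,q7,q9} splits into {q1,q4} and {q7,q9} and {q2}.
No further refinement is possible. Final partition (8 blocks): {q0} | {q1,q4} | {q11} | {q3,q6} | {q5,q8} | {q10} | {q7,q9} | {q2}.

8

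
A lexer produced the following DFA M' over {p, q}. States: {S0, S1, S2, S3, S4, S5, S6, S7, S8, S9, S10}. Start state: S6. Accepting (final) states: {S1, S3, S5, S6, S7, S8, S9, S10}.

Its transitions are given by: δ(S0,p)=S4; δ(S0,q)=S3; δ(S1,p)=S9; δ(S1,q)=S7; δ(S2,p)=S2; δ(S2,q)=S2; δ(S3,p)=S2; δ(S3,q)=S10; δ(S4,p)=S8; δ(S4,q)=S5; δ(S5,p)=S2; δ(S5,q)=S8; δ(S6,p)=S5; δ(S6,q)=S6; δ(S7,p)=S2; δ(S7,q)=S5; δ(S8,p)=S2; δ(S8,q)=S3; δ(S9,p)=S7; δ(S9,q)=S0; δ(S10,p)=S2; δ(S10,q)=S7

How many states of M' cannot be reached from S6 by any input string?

4

No path from S6 leads to S0, S1, S4, S9; the other 7 states are all reachable.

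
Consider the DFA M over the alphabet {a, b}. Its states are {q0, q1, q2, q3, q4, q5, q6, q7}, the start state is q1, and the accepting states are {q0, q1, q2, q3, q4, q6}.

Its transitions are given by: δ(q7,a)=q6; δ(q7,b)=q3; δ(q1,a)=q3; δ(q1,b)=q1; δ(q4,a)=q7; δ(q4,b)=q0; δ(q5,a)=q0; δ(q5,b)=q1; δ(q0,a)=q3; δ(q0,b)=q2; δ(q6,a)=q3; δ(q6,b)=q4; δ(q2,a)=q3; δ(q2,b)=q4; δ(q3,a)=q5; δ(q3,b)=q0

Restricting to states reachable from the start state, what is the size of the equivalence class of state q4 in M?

1

P0 = {q0,q1,q2,q3,q4,q6} | {q5,q7}.
On input a, block {q0,q1,q2,q3,q4,q6} splits into {q0,q1,q2,q6} and {q3,q4}.
On input b, block {q0,q1,q2,q6} splits into {q0,q1} and {q2,q6}.
Refine {q0,q1} on symbol b: members go to different blocks, giving {q0} and {q1}.
Split {q5,q7} by δ(·,a) → {q5} and {q7}.
On input a, block {q3,q4} splits into {q3} and {q4}.
No further refinement is possible. Final partition (7 blocks): {q0} | {q5} | {q3} | {q2,q6} | {q1} | {q7} | {q4}.
The equivalence class containing q4 is {q4}, of size 1.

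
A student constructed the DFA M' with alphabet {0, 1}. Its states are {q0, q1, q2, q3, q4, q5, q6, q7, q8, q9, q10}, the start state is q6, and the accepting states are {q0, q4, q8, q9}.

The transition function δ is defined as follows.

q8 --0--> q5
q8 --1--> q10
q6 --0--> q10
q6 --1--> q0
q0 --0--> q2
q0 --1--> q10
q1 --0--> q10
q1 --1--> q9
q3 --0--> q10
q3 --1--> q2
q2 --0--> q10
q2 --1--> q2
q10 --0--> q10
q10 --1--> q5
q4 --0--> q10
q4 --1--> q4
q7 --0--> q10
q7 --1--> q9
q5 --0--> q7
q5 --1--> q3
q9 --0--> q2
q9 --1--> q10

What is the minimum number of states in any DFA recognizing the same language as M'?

5

First remove the unreachable states {q1,q4,q8}; 8 states remain.
Initial partition by acceptance: {q0,q9} | {q2,q3,q5,q6,q7,q10}.
Refine {q2,q3,q5,q6,q7,q10} on symbol 1: members go to different blocks, giving {q2,q3,q5,q10} and {q6,q7}.
Split {q2,q3,q5,q10} by δ(·,0) → {q2,q3,q10} and {q5}.
Refine {q2,q3,q10} on symbol 1: members go to different blocks, giving {q2,q3} and {q10}.
No further refinement is possible. Final partition (5 blocks): {q0,q9} | {q2,q3} | {q6,q7} | {q5} | {q10}.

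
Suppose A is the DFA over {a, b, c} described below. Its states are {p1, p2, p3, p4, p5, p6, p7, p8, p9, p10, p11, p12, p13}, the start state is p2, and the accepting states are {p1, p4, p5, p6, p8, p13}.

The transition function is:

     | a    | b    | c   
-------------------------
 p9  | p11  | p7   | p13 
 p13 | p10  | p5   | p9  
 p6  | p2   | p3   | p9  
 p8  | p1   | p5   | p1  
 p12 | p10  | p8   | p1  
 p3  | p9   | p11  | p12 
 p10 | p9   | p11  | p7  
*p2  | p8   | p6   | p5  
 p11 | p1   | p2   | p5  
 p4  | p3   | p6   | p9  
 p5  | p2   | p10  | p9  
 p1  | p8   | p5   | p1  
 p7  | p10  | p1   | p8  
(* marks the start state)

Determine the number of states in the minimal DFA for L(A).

Reachable states from the start: {p1,p2,p3,p5,p6,p7,p8,p9,p10,p11,p12,p13}. Unreachable: {p4} — drop them.
Start with accepting vs non-accepting: {p1,p5,p6,p8,p13} | {p2,p3,p7,p9,p10,p11,p12}.
On input a, block {p1,p5,p6,p8,p13} splits into {p5,p6,p13} and {p1,p8}.
Split {p5,p6,p13} by δ(·,b) → {p5,p6} and {p13}.
Split {p2,p3,p7,p9,p10,p11,p12} by δ(·,a) → {p3,p7,p9,p10,p12} and {p2,p11}.
Refine {p3,p7,p9,p10,p12} on symbol a: members go to different blocks, giving {p3,p7,p10,p12} and {p9}.
Split {p3,p7,p10,p12} by δ(·,a) → {p3,p10} and {p7,p12}.
Split {p2,p11} by δ(·,b) → {p2} and {p11}.
No further refinement is possible. Final partition (8 blocks): {p5,p6} | {p3,p10} | {p1,p8} | {p13} | {p2} | {p9} | {p7,p12} | {p11}.

8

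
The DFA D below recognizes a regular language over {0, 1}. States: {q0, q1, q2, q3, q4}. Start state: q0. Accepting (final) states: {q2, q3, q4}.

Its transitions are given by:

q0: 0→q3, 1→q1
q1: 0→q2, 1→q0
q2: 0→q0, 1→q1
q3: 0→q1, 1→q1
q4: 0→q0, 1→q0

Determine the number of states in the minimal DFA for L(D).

2

States {q4} cannot be reached from the start state, so discard them.
P0 = {q2,q3} | {q0,q1}.
The partition is now stable with 2 blocks: {q2,q3} | {q0,q1}.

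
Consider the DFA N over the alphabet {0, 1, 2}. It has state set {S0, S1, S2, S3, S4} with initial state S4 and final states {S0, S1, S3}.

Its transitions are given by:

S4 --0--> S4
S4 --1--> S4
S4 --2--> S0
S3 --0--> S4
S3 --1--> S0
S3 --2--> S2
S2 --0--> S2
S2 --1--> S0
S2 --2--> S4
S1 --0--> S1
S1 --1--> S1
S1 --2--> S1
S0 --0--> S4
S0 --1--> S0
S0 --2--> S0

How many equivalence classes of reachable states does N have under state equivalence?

States {S1,S2,S3} cannot be reached from the start state, so discard them.
Initial partition by acceptance: {S0} | {S4}.
No further refinement is possible. Final partition (2 blocks): {S0} | {S4}.

2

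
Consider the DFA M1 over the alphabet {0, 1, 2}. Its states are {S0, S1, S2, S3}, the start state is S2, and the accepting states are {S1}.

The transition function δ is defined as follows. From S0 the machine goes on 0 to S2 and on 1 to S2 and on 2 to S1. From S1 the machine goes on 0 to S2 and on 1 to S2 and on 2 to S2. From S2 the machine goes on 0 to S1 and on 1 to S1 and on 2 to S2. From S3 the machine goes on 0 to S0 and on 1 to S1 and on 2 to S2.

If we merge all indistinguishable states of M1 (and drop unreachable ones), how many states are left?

States {S0,S3} cannot be reached from the start state, so discard them.
Start with accepting vs non-accepting: {S1} | {S2}.
No further refinement is possible. Final partition (2 blocks): {S1} | {S2}.

2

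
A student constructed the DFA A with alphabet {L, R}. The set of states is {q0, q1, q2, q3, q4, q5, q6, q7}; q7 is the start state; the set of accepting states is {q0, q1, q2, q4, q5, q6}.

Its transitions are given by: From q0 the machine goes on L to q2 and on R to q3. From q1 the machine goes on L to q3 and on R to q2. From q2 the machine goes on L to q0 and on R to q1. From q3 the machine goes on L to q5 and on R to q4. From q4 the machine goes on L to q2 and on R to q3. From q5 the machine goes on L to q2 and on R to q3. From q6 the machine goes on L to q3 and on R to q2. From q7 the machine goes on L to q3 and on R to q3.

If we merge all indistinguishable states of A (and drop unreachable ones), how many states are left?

5

States {q6} cannot be reached from the start state, so discard them.
Initial partition by acceptance: {q0,q1,q2,q4,q5} | {q3,q7}.
Split {q0,q1,q2,q4,q5} by δ(·,L) → {q0,q2,q4,q5} and {q1}.
Refine {q0,q2,q4,q5} on symbol R: members go to different blocks, giving {q0,q4,q5} and {q2}.
Refine {q3,q7} on symbol L: members go to different blocks, giving {q3} and {q7}.
Stable partition: {q0,q4,q5} | {q3} | {q1} | {q2} | {q7} — 5 equivalence classes.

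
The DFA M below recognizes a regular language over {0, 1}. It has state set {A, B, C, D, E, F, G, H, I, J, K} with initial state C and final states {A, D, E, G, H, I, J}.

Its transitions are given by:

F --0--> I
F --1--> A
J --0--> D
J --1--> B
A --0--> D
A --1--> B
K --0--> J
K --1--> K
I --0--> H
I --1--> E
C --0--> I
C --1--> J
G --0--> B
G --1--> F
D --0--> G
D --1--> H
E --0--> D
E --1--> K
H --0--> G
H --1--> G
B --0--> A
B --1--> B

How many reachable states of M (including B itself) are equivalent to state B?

P0 = {A,D,E,G,H,I,J} | {B,C,F,K}.
On input 0, block {A,D,E,G,H,I,J} splits into {A,D,E,H,I,J} and {G}.
Split {A,D,E,H,I,J} by δ(·,0) → {A,E,I,J} and {D,H}.
Refine {A,E,I,J} on symbol 1: members go to different blocks, giving {A,E,J} and {I}.
On input 0, block {B,C,F,K} splits into {B,K} and {C,F}.
On input 1, block {D,H} splits into {D} and {H}.
Stable partition: {A,E,J} | {B,K} | {G} | {D} | {I} | {C,F} | {H} — 7 equivalence classes.
State B belongs to the block {B,K}, which has 2 states.

2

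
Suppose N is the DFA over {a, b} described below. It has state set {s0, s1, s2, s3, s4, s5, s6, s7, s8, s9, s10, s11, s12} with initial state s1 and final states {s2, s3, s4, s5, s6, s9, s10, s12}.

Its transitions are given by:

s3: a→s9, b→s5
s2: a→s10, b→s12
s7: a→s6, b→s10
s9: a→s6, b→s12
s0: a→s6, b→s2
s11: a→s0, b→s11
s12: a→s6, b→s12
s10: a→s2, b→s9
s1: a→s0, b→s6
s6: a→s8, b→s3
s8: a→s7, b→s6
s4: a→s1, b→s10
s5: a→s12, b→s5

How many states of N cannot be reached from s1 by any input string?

2

No path from s1 leads to s4, s11; the other 11 states are all reachable.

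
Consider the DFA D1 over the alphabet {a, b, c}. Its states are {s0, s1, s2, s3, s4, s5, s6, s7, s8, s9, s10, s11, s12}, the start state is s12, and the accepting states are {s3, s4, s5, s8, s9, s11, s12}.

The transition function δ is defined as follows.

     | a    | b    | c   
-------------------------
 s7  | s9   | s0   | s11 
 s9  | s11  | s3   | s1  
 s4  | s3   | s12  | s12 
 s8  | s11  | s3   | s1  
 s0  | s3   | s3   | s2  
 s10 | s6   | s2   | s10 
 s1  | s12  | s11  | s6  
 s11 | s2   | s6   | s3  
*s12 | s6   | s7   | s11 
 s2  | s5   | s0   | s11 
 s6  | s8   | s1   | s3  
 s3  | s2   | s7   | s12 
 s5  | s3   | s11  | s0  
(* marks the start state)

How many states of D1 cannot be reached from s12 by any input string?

2

BFS from s12 reaches {s0, s1, s2, s3, s5, s6, s7, s8, s9, s11, s12}; the 2 state(s) s4, s10 are never visited.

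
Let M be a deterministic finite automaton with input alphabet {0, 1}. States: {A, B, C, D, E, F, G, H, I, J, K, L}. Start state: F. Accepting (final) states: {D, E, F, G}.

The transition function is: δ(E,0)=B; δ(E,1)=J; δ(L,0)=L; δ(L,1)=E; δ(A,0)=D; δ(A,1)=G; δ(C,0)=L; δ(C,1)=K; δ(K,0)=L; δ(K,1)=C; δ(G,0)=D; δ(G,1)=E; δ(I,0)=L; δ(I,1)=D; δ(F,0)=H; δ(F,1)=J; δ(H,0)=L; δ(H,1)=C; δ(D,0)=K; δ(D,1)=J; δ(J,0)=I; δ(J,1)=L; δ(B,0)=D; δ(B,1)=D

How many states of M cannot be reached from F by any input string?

2

Starting at F and following transitions, the reachable set is {B, C, D, E, F, H, I, J, K, L}. That leaves A, G unreachable — 2 in total.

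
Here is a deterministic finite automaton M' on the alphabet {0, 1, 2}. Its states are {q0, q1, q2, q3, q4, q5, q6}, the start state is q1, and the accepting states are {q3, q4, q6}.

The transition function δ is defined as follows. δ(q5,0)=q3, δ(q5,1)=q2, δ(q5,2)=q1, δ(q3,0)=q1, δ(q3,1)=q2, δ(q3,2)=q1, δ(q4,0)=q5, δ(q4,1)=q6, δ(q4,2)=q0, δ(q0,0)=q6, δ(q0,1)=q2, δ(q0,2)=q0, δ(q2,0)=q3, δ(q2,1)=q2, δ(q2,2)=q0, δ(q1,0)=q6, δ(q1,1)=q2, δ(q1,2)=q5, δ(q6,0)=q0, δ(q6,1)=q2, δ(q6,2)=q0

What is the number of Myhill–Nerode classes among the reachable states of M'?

2

First remove the unreachable states {q4}; 6 states remain.
Initial partition by acceptance: {q3,q6} | {q0,q1,q2,q5}.
No further refinement is possible. Final partition (2 blocks): {q3,q6} | {q0,q1,q2,q5}.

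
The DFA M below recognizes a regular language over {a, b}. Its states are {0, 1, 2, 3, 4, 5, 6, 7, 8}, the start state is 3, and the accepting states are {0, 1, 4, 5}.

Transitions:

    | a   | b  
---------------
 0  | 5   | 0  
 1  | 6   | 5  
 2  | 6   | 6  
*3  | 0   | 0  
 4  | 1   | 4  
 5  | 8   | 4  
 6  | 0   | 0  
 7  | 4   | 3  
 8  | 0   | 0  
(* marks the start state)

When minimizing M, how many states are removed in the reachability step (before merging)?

Starting at 3 and following transitions, the reachable set is {0, 1, 3, 4, 5, 6, 8}. That leaves 2, 7 unreachable — 2 in total.

2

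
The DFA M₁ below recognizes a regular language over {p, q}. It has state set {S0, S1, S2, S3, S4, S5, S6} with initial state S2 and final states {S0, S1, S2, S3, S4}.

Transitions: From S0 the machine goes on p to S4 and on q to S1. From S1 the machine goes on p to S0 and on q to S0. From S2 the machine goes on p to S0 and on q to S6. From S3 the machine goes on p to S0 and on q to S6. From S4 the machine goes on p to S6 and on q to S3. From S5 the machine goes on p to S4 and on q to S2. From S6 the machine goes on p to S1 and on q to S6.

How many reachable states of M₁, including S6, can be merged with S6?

First remove the unreachable states {S5}; 6 states remain.
P0 = {S0,S1,S2,S3,S4} | {S6}.
Split {S0,S1,S2,S3,S4} by δ(·,p) → {S0,S1,S2,S3} and {S4}.
Refine {S0,S1,S2,S3} on symbol p: members go to different blocks, giving {S1,S2,S3} and {S0}.
Split {S1,S2,S3} by δ(·,q) → {S2,S3} and {S1}.
The partition is now stable with 5 blocks: {S2,S3} | {S6} | {S4} | {S0} | {S1}.
State S6 belongs to the block {S6}, which has 1 states.

1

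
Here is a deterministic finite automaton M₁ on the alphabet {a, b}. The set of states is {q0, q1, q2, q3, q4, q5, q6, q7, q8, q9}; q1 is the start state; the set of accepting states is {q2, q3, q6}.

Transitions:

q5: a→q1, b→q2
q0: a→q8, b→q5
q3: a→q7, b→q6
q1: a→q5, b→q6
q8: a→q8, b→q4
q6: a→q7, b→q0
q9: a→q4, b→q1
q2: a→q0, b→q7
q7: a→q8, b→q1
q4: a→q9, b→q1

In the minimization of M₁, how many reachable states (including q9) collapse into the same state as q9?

First remove the unreachable states {q3}; 9 states remain.
Initial partition by acceptance: {q2,q6} | {q0,q1,q4,q5,q7,q8,q9}.
Split {q0,q1,q4,q5,q7,q8,q9} by δ(·,b) → {q0,q4,q7,q8,q9} and {q1,q5}.
On input b, block {q0,q4,q7,q8,q9} splits into {q0,q4,q7,q9} and {q8}.
Refine {q0,q4,q7,q9} on symbol a: members go to different blocks, giving {q0,q7} and {q4,q9}.
No further refinement is possible. Final partition (5 blocks): {q2,q6} | {q0,q7} | {q1,q5} | {q8} | {q4,q9}.
State q9 belongs to the block {q4,q9}, which has 2 states.

2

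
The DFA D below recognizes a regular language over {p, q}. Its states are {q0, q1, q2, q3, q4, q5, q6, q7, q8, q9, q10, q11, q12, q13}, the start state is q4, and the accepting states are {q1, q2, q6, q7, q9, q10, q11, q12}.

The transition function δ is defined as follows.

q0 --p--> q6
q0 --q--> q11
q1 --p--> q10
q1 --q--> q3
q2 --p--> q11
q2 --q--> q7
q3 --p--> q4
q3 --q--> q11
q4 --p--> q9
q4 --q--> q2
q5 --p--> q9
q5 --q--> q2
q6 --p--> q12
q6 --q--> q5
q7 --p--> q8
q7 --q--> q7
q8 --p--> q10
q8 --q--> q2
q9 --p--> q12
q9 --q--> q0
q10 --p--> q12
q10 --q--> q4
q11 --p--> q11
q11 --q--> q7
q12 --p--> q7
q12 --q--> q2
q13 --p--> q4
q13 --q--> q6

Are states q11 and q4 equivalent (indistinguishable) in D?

No

States {q1,q3,q13} cannot be reached from the start state, so discard them.
P0 = {q2,q6,q7,q9,q10,q11,q12} | {q0,q4,q5,q8}.
Split {q2,q6,q7,q9,q10,q11,q12} by δ(·,p) → {q2,q6,q9,q10,q11,q12} and {q7}.
Split {q2,q6,q9,q10,q11,q12} by δ(·,p) → {q2,q6,q9,q10,q11} and {q12}.
Refine {q2,q6,q9,q10,q11} on symbol p: members go to different blocks, giving {q6,q9,q10} and {q2,q11}.
The partition is now stable with 5 blocks: {q6,q9,q10} | {q0,q4,q5,q8} | {q7} | {q12} | {q2,q11}.
q11 and q4 end up in different blocks, so they are distinguishable. For instance, the string 'ε' is accepted from only q11.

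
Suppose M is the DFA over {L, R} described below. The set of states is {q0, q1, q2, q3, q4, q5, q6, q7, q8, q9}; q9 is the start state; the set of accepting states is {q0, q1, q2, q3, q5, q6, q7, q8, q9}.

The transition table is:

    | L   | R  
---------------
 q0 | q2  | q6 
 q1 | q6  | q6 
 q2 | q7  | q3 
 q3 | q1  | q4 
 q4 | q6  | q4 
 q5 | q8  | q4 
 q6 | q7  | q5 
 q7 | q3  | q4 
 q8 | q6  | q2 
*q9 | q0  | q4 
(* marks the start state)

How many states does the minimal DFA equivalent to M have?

Every state is reachable, so we keep all 10.
Initial partition by acceptance: {q0,q1,q2,q3,q5,q6,q7,q8,q9} | {q4}.
On input R, block {q0,q1,q2,q3,q5,q6,q7,q8,q9} splits into {q0,q1,q2,q6,q8} and {q3,q5,q7,q9}.
On input L, block {q0,q1,q2,q6,q8} splits into {q0,q1,q8} and {q2,q6}.
Split {q3,q5,q7,q9} by δ(·,L) → {q3,q5,q9} and {q7}.
No further refinement is possible. Final partition (5 blocks): {q0,q1,q8} | {q4} | {q3,q5,q9} | {q2,q6} | {q7}.

5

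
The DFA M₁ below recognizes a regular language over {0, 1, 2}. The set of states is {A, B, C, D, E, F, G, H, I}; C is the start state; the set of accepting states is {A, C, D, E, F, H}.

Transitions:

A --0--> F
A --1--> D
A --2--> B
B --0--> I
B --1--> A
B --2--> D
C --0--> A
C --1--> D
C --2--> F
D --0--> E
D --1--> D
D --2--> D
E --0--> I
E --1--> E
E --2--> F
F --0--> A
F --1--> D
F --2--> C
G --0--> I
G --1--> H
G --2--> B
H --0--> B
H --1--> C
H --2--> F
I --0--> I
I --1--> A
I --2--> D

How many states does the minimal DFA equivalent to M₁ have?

5

Reachable states from the start: {A,B,C,D,E,F,I}. Unreachable: {G,H} — drop them.
Initial partition by acceptance: {A,C,D,E,F} | {B,I}.
On input 0, block {A,C,D,E,F} splits into {A,C,D,F} and {E}.
On input 0, block {A,C,D,F} splits into {A,C,F} and {D}.
Refine {A,C,F} on symbol 2: members go to different blocks, giving {C,F} and {A}.
Stable partition: {C,F} | {B,I} | {E} | {D} | {A} — 5 equivalence classes.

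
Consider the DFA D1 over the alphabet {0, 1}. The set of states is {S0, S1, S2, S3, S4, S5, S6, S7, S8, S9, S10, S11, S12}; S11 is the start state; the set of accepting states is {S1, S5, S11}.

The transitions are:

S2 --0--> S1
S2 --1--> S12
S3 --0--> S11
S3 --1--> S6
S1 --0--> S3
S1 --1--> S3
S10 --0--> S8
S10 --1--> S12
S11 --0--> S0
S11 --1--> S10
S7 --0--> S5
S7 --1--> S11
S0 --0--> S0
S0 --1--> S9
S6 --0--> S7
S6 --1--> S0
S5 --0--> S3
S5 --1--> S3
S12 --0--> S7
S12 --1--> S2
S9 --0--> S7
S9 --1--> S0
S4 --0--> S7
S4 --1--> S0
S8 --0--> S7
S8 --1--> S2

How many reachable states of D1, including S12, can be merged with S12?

2

First remove the unreachable states {S4}; 12 states remain.
Initial partition by acceptance: {S1,S5,S11} | {S0,S2,S3,S6,S7,S8,S9,S10,S12}.
Split {S0,S2,S3,S6,S7,S8,S9,S10,S12} by δ(·,0) → {S0,S6,S8,S9,S10,S12} and {S2,S3,S7}.
On input 0, block {S1,S5,S11} splits into {S1,S5} and {S11}.
Split {S0,S6,S8,S9,S10,S12} by δ(·,0) → {S6,S8,S9,S12} and {S0,S10}.
Split {S6,S8,S9,S12} by δ(·,1) → {S6,S9} and {S8,S12}.
On input 0, block {S2,S3,S7} splits into {S2,S7} and {S3}.
Refine {S2,S7} on symbol 1: members go to different blocks, giving {S2} and {S7}.
On input 0, block {S0,S10} splits into {S0} and {S10}.
No further refinement is possible. Final partition (9 blocks): {S1,S5} | {S6,S9} | {S2} | {S11} | {S0} | {S8,S12} | {S3} | {S7} | {S10}.
The equivalence class containing S12 is {S8,S12}, of size 2.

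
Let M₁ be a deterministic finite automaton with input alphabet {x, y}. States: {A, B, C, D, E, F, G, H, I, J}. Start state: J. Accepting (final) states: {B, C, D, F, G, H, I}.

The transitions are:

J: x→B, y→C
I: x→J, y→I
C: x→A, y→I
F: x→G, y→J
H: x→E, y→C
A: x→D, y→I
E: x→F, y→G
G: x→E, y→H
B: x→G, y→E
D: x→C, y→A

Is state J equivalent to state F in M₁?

No

P0 = {B,C,D,F,G,H,I} | {A,E,J}.
On input x, block {B,C,D,F,G,H,I} splits into {C,G,H,I} and {B,D,F}.
No further refinement is possible. Final partition (3 blocks): {C,G,H,I} | {A,E,J} | {B,D,F}.
J and F end up in different blocks, so they are distinguishable. For instance, the string 'ε' is accepted from only F.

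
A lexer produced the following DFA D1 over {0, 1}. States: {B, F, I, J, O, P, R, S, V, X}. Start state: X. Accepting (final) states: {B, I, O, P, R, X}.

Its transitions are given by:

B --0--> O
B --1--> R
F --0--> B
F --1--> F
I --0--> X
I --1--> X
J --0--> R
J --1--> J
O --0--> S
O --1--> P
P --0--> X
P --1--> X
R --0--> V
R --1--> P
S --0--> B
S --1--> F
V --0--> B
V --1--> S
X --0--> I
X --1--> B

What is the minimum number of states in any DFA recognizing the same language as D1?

5

Reachable states from the start: {B,F,I,O,P,R,S,V,X}. Unreachable: {J} — drop them.
Start with accepting vs non-accepting: {B,I,O,P,R,X} | {F,S,V}.
On input 0, block {B,I,O,P,R,X} splits into {B,I,P,X} and {O,R}.
Split {B,I,P,X} by δ(·,0) → {I,P,X} and {B}.
On input 1, block {I,P,X} splits into {I,P} and {X}.
The partition is now stable with 5 blocks: {I,P} | {F,S,V} | {O,R} | {B} | {X}.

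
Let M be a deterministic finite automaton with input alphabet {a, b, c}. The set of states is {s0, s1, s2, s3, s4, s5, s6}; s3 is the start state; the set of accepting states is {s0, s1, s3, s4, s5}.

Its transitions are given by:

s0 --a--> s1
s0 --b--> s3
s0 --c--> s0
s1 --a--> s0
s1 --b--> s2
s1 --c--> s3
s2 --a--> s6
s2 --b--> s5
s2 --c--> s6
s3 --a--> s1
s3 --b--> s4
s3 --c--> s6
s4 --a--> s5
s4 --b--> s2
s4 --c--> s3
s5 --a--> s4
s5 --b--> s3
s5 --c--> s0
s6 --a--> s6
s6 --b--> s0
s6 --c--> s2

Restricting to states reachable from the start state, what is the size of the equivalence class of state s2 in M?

2

Start with accepting vs non-accepting: {s0,s1,s3,s4,s5} | {s2,s6}.
Refine {s0,s1,s3,s4,s5} on symbol b: members go to different blocks, giving {s0,s3,s5} and {s1,s4}.
Split {s0,s3,s5} by δ(·,b) → {s0,s5} and {s3}.
No further refinement is possible. Final partition (4 blocks): {s0,s5} | {s2,s6} | {s1,s4} | {s3}.
State s2 belongs to the block {s2,s6}, which has 2 states.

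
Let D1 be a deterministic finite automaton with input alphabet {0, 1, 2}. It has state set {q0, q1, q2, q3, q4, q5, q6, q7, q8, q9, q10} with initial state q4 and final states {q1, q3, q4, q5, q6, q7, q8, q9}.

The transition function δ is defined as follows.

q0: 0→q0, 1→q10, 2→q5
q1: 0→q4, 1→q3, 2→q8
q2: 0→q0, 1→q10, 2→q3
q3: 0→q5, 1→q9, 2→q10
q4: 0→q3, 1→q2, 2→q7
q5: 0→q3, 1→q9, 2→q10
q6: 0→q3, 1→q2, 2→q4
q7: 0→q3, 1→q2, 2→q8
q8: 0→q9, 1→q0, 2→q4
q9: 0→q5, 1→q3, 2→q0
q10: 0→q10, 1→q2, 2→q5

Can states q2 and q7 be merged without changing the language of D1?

No

States {q1,q6} cannot be reached from the start state, so discard them.
Initial partition by acceptance: {q3,q4,q5,q7,q8,q9} | {q0,q2,q10}.
Split {q3,q4,q5,q7,q8,q9} by δ(·,1) → {q3,q5,q9} and {q4,q7,q8}.
Stable partition: {q3,q5,q9} | {q0,q2,q10} | {q4,q7,q8} — 3 equivalence classes.
q2 and q7 end up in different blocks, so they are distinguishable. For instance, the string 'ε' is accepted from only q7.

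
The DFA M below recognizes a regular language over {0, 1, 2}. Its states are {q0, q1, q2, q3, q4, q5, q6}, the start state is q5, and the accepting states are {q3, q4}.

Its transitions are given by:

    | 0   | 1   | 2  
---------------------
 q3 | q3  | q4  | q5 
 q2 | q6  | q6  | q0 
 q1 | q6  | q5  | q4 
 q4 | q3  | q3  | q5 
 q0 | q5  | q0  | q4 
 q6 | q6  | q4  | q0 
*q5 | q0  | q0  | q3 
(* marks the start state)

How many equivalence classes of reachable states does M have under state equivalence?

2

Reachable states from the start: {q0,q3,q4,q5}. Unreachable: {q1,q2,q6} — drop them.
Start with accepting vs non-accepting: {q3,q4} | {q0,q5}.
No further refinement is possible. Final partition (2 blocks): {q3,q4} | {q0,q5}.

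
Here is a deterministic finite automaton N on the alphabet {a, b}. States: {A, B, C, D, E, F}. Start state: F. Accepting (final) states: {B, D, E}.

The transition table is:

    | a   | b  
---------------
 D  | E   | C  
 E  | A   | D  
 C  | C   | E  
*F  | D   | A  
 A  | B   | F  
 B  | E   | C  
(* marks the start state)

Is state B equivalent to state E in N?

No

Initial partition by acceptance: {B,D,E} | {A,C,F}.
Refine {B,D,E} on symbol a: members go to different blocks, giving {B,D} and {E}.
On input a, block {A,C,F} splits into {A,F} and {C}.
Stable partition: {B,D} | {A,F} | {E} | {C} — 4 equivalence classes.
B and E end up in different blocks, so they are distinguishable. For instance, the string 'a' is accepted from only B.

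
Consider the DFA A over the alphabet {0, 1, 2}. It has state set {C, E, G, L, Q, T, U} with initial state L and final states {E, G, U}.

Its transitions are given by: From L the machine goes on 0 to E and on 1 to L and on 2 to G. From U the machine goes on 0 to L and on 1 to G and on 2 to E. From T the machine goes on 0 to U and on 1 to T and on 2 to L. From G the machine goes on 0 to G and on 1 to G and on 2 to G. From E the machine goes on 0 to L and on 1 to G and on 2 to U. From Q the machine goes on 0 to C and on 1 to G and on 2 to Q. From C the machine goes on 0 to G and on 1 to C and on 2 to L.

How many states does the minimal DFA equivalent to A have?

3

States {C,Q,T} cannot be reached from the start state, so discard them.
Initial partition by acceptance: {E,G,U} | {L}.
Split {E,G,U} by δ(·,0) → {E,U} and {G}.
No further refinement is possible. Final partition (3 blocks): {E,U} | {L} | {G}.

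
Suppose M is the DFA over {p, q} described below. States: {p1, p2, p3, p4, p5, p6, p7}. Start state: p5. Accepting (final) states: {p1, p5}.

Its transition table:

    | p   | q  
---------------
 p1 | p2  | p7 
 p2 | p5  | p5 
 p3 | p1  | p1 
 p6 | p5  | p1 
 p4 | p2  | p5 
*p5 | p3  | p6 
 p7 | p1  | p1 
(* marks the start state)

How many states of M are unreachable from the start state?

Starting at p5 and following transitions, the reachable set is {p1, p2, p3, p5, p6, p7}. That leaves p4 unreachable — 1 in total.

1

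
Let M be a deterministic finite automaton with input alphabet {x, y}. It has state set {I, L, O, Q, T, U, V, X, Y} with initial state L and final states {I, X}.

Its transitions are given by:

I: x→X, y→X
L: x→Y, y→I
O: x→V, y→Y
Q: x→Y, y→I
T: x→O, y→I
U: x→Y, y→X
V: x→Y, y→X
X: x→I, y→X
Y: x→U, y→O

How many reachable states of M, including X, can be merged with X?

Reachable states from the start: {I,L,O,U,V,X,Y}. Unreachable: {Q,T} — drop them.
P0 = {I,X} | {L,O,U,V,Y}.
On input y, block {L,O,U,V,Y} splits into {L,U,V} and {O,Y}.
The partition is now stable with 3 blocks: {I,X} | {L,U,V} | {O,Y}.
The equivalence class containing X is {I,X}, of size 2.

2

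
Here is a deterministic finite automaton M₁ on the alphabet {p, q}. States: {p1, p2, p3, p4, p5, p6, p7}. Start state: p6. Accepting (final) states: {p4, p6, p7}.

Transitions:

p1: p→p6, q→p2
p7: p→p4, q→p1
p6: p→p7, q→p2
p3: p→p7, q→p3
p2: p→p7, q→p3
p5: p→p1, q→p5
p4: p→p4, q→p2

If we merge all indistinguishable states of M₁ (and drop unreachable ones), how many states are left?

2

First remove the unreachable states {p5}; 6 states remain.
P0 = {p4,p6,p7} | {p1,p2,p3}.
Stable partition: {p4,p6,p7} | {p1,p2,p3} — 2 equivalence classes.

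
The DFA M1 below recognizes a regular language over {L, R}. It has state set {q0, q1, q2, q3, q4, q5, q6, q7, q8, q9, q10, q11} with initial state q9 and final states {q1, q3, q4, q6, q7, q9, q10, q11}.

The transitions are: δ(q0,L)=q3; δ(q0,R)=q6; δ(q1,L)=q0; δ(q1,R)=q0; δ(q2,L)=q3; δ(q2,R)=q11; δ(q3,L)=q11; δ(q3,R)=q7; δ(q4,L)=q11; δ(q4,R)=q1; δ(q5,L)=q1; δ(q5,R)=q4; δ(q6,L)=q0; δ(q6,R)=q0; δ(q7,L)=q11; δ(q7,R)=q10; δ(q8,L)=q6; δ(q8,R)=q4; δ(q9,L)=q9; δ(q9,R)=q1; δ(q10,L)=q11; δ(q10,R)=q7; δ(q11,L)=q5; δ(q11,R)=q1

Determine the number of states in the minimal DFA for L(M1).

7

States {q2,q8} cannot be reached from the start state, so discard them.
Initial partition by acceptance: {q1,q3,q4,q6,q7,q9,q10,q11} | {q0,q5}.
Split {q1,q3,q4,q6,q7,q9,q10,q11} by δ(·,L) → {q3,q4,q7,q9,q10} and {q1,q6,q11}.
Split {q3,q4,q7,q9,q10} by δ(·,L) → {q3,q4,q7,q10} and {q9}.
Refine {q3,q4,q7,q10} on symbol R: members go to different blocks, giving {q3,q7,q10} and {q4}.
Split {q0,q5} by δ(·,L) → {q0} and {q5}.
On input L, block {q1,q6,q11} splits into {q1,q6} and {q11}.
No further refinement is possible. Final partition (7 blocks): {q3,q7,q10} | {q0} | {q1,q6} | {q9} | {q4} | {q5} | {q11}.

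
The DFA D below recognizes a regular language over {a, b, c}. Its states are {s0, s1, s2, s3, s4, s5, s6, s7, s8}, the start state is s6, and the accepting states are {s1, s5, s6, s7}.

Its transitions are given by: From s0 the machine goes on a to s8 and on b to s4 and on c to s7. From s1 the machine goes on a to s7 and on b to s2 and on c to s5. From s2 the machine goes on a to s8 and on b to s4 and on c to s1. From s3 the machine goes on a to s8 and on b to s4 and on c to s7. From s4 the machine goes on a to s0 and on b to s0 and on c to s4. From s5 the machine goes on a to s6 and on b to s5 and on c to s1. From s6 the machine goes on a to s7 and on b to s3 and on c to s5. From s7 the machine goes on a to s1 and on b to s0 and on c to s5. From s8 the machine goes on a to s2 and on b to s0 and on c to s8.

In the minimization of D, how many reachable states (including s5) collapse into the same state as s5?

Initial partition by acceptance: {s1,s5,s6,s7} | {s0,s2,s3,s4,s8}.
Refine {s1,s5,s6,s7} on symbol b: members go to different blocks, giving {s1,s6,s7} and {s5}.
Split {s0,s2,s3,s4,s8} by δ(·,c) → {s0,s2,s3} and {s4,s8}.
Stable partition: {s1,s6,s7} | {s0,s2,s3} | {s5} | {s4,s8} — 4 equivalence classes.
The equivalence class containing s5 is {s5}, of size 1.

1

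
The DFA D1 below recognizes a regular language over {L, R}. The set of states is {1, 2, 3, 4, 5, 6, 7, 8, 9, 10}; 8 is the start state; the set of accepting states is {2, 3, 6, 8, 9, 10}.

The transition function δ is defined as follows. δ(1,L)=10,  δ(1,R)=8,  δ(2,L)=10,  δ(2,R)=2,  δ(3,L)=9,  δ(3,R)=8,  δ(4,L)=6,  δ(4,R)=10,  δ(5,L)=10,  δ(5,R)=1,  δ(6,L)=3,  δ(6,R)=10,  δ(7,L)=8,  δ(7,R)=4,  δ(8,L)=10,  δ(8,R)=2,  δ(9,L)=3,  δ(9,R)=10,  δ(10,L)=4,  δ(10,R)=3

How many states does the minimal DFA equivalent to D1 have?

5

States {1,5,7} cannot be reached from the start state, so discard them.
Initial partition by acceptance: {2,3,6,8,9,10} | {4}.
Split {2,3,6,8,9,10} by δ(·,L) → {2,3,6,8,9} and {10}.
On input L, block {2,3,6,8,9} splits into {3,6,9} and {2,8}.
On input R, block {3,6,9} splits into {6,9} and {3}.
No further refinement is possible. Final partition (5 blocks): {6,9} | {4} | {10} | {2,8} | {3}.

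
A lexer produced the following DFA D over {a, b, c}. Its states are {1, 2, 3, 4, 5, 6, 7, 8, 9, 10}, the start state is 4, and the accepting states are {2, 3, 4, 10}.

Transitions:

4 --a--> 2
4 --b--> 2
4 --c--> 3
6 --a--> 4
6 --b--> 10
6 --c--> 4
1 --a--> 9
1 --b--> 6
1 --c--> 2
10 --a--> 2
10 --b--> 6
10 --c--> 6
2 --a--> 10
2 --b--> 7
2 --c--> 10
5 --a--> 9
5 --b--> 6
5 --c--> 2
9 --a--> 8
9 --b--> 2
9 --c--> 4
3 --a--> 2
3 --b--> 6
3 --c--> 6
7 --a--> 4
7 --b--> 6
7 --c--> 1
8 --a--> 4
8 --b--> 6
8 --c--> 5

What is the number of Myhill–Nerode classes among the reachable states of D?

7

Start with accepting vs non-accepting: {2,3,4,10} | {1,5,6,7,8,9}.
Refine {2,3,4,10} on symbol b: members go to different blocks, giving {2,3,10} and {4}.
Split {2,3,10} by δ(·,c) → {3,10} and {2}.
On input a, block {1,5,6,7,8,9} splits into {1,5,9} and {6,7,8}.
On input a, block {1,5,9} splits into {1,5} and {9}.
Split {6,7,8} by δ(·,b) → {7,8} and {6}.
No further refinement is possible. Final partition (7 blocks): {3,10} | {1,5} | {4} | {2} | {7,8} | {9} | {6}.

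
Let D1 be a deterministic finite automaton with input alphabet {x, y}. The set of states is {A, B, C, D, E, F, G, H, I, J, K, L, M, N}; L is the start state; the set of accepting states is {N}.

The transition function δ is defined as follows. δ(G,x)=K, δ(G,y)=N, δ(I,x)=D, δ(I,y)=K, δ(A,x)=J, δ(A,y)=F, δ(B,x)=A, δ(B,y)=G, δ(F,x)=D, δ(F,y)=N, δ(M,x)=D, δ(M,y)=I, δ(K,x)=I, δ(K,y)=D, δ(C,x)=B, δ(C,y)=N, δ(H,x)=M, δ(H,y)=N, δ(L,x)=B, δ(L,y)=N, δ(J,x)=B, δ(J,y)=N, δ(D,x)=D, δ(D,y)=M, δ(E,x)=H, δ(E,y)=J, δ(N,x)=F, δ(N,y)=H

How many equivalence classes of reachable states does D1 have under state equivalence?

6

Reachable states from the start: {A,B,D,F,G,H,I,J,K,L,M,N}. Unreachable: {C,E} — drop them.
Initial partition by acceptance: {N} | {A,B,D,F,G,H,I,J,K,L,M}.
Refine {A,B,D,F,G,H,I,J,K,L,M} on symbol y: members go to different blocks, giving {A,B,D,I,K,M} and {F,G,H,J,L}.
Refine {A,B,D,I,K,M} on symbol x: members go to different blocks, giving {B,D,I,K,M} and {A}.
Refine {B,D,I,K,M} on symbol x: members go to different blocks, giving {D,I,K,M} and {B}.
Split {F,G,H,J,L} by δ(·,x) → {F,G,H} and {J,L}.
No further refinement is possible. Final partition (6 blocks): {N} | {D,I,K,M} | {F,G,H} | {A} | {B} | {J,L}.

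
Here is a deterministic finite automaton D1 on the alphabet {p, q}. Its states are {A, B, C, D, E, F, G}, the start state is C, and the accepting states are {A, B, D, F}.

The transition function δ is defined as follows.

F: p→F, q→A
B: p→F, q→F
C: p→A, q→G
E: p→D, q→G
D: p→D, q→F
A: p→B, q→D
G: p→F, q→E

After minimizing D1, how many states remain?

2

Every state is reachable, so we keep all 7.
P0 = {A,B,D,F} | {C,E,G}.
The partition is now stable with 2 blocks: {A,B,D,F} | {C,E,G}.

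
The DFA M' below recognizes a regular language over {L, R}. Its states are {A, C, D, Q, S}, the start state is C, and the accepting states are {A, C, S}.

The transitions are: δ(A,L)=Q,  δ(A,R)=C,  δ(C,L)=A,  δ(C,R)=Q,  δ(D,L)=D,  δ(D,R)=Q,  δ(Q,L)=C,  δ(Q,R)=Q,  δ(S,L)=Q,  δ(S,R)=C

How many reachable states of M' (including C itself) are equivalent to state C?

1

First remove the unreachable states {D,S}; 3 states remain.
Initial partition by acceptance: {A,C} | {Q}.
On input L, block {A,C} splits into {A} and {C}.
Stable partition: {A} | {Q} | {C} — 3 equivalence classes.
The equivalence class containing C is {C}, of size 1.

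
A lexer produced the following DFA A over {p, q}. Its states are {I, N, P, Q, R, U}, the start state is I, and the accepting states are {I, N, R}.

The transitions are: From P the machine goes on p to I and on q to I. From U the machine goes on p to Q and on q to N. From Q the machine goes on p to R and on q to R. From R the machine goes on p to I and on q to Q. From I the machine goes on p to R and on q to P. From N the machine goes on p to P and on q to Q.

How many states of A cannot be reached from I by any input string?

2

No path from I leads to N, U; the other 4 states are all reachable.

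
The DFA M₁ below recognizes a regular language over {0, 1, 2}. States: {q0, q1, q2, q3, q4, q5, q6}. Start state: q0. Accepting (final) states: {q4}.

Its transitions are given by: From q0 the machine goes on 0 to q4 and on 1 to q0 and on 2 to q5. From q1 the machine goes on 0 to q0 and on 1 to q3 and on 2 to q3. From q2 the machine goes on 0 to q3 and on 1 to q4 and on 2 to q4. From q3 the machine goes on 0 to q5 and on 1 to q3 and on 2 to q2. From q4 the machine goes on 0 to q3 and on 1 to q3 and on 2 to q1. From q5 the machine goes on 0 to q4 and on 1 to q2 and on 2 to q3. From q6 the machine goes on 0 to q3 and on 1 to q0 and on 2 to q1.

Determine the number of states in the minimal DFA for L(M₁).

6

Reachable states from the start: {q0,q1,q2,q3,q4,q5}. Unreachable: {q6} — drop them.
Initial partition by acceptance: {q4} | {q0,q1,q2,q3,q5}.
Split {q0,q1,q2,q3,q5} by δ(·,0) → {q1,q2,q3} and {q0,q5}.
On input 0, block {q1,q2,q3} splits into {q1,q3} and {q2}.
On input 2, block {q1,q3} splits into {q1} and {q3}.
Refine {q0,q5} on symbol 1: members go to different blocks, giving {q0} and {q5}.
Stable partition: {q4} | {q1} | {q0} | {q2} | {q3} | {q5} — 6 equivalence classes.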